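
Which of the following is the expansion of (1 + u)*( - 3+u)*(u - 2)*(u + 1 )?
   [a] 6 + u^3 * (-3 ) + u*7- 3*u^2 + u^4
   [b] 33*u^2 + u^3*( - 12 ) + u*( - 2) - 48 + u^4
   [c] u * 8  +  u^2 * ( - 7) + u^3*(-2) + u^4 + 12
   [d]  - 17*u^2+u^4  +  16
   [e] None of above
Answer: a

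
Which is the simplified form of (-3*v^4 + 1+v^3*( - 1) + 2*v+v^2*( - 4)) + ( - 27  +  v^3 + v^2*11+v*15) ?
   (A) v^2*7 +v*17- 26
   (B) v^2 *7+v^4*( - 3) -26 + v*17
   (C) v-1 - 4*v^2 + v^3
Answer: B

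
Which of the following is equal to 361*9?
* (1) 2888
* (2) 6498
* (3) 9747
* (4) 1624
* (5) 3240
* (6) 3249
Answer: 6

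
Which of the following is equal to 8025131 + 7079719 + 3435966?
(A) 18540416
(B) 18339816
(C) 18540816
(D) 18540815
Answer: C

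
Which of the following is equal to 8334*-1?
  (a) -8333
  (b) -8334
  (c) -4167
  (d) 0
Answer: b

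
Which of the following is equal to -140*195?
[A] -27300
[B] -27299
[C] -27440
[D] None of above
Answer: A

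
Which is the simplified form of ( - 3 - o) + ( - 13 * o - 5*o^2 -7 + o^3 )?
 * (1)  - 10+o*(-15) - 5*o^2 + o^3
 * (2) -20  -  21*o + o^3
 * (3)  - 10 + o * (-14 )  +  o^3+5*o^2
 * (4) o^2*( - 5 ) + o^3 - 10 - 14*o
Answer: 4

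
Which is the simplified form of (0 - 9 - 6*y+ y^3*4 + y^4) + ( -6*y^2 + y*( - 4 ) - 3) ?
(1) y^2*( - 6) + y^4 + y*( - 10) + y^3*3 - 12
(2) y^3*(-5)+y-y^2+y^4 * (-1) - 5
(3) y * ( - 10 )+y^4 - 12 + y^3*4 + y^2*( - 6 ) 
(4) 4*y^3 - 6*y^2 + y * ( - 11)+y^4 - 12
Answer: 3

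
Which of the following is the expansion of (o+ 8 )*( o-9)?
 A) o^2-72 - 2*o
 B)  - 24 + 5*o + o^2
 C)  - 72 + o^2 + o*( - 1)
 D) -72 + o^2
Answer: C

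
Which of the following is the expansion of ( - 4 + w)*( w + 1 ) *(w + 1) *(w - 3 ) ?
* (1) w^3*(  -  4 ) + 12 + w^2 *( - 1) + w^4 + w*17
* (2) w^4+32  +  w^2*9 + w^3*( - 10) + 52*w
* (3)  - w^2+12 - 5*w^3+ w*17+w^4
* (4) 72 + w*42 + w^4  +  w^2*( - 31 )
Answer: 3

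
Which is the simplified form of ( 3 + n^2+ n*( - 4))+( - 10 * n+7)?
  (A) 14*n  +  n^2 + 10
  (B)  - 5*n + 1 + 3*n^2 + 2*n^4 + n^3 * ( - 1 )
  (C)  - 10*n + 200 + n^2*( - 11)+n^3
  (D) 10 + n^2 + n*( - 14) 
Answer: D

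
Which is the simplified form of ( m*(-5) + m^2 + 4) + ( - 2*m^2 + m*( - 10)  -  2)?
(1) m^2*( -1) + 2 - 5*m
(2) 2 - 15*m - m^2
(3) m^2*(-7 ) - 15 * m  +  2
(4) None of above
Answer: 2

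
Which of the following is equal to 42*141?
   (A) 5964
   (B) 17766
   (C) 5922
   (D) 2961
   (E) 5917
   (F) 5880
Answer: C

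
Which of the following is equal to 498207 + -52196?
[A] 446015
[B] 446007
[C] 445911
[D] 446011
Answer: D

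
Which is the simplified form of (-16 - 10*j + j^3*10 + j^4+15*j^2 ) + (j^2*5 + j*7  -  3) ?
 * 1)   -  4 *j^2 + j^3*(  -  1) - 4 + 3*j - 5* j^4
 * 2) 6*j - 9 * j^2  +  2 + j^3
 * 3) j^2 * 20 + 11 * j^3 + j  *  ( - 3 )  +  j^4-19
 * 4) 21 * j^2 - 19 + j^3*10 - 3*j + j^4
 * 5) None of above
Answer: 5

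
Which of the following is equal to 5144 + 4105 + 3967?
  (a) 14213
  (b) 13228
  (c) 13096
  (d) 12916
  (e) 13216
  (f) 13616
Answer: e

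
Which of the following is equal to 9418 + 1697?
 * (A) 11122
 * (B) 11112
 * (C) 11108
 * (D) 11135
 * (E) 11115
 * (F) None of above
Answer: E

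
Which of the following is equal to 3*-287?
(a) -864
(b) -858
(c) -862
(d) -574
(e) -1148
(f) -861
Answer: f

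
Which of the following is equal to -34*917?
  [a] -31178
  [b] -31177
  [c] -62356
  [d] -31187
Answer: a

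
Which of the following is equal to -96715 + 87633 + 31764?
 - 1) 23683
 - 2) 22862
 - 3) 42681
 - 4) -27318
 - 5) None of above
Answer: 5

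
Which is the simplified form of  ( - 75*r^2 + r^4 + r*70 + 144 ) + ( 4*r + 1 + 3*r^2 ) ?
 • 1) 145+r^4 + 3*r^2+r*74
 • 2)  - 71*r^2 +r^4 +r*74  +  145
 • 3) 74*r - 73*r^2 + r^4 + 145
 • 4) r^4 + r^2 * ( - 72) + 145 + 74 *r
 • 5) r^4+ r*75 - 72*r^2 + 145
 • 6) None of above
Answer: 4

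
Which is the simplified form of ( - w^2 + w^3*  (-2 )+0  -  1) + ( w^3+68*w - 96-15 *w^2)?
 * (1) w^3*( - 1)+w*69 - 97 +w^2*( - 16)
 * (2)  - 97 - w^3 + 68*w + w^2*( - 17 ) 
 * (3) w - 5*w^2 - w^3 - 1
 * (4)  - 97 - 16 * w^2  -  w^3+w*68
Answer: 4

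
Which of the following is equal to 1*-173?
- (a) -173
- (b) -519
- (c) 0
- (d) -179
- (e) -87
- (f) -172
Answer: a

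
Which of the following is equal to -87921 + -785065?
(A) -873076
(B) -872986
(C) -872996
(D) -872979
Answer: B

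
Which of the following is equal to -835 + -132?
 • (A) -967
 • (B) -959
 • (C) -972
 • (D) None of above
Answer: A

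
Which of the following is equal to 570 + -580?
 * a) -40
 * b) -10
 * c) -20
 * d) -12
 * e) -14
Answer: b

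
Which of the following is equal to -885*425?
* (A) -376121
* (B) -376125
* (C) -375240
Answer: B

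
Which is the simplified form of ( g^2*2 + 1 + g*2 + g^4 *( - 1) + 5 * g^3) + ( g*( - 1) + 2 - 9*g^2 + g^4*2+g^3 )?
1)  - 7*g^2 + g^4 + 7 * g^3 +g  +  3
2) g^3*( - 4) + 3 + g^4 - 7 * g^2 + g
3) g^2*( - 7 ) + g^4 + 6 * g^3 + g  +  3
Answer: 3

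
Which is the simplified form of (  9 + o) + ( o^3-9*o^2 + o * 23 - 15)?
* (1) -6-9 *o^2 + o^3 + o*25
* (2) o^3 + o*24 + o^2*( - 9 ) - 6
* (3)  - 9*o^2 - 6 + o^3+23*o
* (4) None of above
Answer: 2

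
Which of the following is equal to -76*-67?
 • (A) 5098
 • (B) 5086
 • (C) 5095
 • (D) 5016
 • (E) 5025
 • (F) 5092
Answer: F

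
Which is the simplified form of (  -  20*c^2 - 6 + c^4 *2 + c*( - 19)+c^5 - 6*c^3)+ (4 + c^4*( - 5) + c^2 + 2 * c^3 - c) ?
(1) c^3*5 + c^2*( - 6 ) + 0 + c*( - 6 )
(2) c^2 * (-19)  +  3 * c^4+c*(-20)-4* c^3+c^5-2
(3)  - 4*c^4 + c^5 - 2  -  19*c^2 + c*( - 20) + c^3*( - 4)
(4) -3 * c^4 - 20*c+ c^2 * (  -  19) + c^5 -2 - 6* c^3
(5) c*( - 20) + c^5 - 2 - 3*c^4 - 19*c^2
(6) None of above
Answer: 6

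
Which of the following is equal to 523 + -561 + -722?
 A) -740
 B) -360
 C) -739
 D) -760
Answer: D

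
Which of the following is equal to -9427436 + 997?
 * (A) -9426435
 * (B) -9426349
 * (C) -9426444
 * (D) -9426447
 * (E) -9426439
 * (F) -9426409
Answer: E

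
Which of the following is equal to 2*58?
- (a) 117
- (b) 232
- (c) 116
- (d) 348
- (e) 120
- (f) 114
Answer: c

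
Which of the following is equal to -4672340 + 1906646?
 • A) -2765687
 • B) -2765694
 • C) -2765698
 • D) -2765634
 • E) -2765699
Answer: B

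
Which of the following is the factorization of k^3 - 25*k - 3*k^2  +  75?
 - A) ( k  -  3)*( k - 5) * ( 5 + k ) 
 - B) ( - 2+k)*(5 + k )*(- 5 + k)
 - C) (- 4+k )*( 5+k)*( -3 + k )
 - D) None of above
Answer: A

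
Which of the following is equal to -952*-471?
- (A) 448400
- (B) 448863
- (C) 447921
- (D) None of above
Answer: D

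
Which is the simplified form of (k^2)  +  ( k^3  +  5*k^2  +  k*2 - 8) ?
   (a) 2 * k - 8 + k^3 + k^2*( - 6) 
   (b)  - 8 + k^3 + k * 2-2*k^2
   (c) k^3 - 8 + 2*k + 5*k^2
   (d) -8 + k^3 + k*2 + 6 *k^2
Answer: d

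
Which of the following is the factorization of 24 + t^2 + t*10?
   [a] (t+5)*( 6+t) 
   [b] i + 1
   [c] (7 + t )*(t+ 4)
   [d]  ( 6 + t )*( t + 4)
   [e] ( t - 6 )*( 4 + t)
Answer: d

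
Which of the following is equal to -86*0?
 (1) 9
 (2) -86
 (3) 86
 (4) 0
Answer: 4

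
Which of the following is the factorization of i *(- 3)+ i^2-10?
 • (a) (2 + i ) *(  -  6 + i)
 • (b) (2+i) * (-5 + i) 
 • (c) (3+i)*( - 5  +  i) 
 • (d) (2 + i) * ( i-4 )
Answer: b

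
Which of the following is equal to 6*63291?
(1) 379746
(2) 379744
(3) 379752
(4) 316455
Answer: 1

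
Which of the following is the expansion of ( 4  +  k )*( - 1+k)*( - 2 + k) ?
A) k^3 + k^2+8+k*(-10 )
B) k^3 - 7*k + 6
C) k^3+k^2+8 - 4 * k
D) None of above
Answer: A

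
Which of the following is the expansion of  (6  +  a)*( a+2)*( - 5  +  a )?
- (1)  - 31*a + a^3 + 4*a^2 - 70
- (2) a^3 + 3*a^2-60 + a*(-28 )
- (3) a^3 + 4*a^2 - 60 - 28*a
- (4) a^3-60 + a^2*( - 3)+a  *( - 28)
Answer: 2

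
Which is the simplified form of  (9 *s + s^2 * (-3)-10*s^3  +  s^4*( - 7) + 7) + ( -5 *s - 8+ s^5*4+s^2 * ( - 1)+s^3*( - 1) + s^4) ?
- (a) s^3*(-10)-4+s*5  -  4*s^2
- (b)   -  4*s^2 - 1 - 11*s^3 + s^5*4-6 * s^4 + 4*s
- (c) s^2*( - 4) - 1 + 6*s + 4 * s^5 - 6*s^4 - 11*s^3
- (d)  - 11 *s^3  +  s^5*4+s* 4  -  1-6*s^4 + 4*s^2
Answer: b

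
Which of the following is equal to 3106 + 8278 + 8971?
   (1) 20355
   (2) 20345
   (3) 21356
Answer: 1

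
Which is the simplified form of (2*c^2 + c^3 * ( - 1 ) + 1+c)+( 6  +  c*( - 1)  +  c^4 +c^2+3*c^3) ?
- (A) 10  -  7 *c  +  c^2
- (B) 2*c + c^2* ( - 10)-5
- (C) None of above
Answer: C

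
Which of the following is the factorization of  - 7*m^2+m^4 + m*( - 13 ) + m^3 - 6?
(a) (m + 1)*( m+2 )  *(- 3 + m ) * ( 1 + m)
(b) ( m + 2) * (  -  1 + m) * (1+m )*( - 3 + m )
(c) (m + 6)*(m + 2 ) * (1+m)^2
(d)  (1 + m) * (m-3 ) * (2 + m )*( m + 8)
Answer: a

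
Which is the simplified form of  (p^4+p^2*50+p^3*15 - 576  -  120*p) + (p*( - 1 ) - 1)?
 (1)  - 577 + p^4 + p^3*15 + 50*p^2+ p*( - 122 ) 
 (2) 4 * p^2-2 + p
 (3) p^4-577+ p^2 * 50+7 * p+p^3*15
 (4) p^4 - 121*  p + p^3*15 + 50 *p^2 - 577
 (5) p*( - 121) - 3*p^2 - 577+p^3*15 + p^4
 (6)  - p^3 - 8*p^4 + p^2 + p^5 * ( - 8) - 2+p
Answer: 4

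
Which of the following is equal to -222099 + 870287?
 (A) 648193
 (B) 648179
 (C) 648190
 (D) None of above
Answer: D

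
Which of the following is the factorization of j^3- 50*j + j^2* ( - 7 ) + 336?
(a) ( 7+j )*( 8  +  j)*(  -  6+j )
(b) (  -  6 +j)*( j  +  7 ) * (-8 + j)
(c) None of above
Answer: b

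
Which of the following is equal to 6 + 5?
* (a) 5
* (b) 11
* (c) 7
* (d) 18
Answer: b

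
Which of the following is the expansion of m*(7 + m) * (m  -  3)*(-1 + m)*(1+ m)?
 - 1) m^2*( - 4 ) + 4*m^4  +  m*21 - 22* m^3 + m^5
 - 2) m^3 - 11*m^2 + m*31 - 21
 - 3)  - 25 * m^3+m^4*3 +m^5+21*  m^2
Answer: 1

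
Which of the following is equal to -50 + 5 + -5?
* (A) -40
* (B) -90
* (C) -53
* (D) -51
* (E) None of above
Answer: E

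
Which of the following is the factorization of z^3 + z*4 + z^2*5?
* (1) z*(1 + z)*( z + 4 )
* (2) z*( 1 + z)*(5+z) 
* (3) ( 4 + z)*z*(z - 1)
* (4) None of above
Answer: 1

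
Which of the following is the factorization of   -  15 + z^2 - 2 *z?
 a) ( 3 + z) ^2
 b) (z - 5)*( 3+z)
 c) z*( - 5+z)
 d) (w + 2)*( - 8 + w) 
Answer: b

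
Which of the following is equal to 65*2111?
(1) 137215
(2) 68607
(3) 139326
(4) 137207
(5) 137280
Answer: 1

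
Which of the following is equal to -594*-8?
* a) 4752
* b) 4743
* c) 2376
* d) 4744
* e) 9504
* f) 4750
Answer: a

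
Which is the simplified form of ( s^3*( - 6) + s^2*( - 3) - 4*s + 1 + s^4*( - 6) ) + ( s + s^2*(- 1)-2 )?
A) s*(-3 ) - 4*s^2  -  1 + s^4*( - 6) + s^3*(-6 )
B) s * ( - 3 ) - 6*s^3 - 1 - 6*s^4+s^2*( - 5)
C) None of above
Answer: A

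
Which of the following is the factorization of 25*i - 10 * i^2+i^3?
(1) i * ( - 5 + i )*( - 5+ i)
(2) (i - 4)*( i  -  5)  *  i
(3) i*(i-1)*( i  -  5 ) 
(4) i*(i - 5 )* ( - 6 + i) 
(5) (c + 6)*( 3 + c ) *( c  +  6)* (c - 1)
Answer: 1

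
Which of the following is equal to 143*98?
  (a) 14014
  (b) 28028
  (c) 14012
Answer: a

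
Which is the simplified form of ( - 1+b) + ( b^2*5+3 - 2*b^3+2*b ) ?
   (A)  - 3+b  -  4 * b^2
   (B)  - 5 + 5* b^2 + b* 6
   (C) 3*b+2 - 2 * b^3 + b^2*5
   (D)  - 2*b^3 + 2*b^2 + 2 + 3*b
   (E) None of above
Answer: C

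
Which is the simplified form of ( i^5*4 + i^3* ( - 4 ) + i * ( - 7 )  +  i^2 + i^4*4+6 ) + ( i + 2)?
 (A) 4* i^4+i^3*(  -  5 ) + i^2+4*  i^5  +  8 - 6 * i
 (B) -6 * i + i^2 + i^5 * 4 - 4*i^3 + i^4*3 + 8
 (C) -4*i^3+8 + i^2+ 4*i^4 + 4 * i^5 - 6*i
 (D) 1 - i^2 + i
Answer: C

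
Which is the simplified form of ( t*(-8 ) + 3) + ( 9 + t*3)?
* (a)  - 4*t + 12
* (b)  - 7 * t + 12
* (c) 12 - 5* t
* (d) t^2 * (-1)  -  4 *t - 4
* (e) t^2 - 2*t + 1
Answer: c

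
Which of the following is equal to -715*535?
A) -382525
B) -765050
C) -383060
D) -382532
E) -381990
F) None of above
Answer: A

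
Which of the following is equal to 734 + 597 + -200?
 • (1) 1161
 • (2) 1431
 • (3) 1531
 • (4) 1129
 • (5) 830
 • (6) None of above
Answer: 6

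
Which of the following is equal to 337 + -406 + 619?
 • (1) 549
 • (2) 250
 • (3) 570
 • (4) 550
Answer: 4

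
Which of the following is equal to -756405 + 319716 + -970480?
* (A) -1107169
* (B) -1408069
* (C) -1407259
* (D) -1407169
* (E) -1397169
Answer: D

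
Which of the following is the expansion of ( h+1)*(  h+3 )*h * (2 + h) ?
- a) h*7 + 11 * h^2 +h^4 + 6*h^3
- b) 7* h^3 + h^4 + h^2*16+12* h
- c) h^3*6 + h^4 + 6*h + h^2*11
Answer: c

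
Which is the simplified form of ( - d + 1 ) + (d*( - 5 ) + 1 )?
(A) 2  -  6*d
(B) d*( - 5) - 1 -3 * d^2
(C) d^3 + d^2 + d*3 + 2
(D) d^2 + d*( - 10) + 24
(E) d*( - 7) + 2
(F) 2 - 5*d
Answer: A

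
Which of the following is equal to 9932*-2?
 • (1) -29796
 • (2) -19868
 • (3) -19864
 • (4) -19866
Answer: 3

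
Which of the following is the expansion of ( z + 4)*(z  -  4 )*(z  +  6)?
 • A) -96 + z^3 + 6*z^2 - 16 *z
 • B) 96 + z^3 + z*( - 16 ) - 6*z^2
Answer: A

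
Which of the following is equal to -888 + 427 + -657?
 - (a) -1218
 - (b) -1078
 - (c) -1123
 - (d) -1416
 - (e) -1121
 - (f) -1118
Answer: f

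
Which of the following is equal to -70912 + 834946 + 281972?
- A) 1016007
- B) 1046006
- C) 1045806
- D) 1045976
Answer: B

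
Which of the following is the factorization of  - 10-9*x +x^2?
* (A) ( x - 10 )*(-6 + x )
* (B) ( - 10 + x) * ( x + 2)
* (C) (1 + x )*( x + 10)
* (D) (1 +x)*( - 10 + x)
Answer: D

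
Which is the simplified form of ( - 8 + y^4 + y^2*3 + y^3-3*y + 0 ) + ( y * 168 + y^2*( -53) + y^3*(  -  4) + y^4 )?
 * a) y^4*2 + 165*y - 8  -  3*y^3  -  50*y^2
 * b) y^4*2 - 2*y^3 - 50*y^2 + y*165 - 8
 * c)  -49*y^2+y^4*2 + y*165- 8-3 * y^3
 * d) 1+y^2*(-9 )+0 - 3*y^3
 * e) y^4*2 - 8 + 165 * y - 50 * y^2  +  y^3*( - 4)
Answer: a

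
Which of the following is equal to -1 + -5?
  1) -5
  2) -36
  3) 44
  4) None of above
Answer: 4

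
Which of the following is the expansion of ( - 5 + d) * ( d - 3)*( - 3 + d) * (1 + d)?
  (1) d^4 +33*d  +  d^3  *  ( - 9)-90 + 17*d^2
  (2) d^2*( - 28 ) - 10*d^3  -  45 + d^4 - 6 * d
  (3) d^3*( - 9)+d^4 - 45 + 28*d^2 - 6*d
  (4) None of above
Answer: 4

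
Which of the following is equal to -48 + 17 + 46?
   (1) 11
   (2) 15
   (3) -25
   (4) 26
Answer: 2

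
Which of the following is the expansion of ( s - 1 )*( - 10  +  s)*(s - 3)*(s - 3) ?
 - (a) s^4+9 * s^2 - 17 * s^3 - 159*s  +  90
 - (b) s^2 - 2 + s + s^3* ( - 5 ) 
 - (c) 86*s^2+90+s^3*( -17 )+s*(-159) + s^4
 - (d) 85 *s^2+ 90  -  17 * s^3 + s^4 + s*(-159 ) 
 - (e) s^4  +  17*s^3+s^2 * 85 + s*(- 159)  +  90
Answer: d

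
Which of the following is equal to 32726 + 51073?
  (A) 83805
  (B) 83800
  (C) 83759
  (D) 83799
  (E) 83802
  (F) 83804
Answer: D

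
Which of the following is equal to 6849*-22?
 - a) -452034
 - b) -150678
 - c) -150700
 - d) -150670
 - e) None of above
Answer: b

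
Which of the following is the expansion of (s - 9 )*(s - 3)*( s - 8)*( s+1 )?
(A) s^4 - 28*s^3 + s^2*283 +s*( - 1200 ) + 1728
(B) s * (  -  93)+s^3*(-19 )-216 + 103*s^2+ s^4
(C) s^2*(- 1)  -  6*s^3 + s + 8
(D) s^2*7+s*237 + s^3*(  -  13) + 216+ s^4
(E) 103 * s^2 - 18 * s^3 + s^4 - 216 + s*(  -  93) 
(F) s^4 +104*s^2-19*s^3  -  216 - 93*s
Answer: B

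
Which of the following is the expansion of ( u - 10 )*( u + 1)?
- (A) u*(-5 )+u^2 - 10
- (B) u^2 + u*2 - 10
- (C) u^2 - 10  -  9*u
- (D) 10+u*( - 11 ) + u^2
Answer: C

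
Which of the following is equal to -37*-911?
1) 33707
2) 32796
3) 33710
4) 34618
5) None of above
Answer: 1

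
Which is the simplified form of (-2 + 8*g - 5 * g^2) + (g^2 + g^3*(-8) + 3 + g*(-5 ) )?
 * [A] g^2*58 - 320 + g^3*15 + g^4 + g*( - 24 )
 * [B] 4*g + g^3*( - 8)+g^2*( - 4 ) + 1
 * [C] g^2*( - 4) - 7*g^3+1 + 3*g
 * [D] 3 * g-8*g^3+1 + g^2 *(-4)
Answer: D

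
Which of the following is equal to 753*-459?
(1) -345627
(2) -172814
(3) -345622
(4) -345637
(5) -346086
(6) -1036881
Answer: 1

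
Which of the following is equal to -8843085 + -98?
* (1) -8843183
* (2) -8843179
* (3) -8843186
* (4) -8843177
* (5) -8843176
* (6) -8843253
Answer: 1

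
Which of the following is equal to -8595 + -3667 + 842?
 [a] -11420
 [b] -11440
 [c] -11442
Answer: a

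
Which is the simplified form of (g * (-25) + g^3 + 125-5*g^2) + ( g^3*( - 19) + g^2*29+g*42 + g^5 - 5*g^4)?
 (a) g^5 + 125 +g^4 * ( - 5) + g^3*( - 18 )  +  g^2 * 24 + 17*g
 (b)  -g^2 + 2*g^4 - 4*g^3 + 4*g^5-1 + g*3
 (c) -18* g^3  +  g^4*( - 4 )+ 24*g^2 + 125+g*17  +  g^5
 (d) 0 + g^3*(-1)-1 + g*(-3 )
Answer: a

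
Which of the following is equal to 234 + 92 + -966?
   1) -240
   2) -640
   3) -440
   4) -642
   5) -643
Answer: 2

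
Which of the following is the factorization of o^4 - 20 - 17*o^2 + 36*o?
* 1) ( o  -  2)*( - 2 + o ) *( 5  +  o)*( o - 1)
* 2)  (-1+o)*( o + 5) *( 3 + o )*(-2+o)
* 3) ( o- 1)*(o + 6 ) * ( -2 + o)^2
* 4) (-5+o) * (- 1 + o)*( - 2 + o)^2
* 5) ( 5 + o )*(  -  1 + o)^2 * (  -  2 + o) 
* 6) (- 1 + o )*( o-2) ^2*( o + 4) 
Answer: 1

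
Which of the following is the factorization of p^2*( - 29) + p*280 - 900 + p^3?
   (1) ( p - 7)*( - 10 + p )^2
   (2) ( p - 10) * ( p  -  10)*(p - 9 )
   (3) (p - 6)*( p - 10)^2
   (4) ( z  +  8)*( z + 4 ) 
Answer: 2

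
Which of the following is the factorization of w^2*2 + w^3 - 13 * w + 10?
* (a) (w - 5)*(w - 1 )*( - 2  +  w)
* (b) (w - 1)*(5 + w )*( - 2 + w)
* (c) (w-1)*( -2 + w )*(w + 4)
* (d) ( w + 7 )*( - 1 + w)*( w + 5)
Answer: b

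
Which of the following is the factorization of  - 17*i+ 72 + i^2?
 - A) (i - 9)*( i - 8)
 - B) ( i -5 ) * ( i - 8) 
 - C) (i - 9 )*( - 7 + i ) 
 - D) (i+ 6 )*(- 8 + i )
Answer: A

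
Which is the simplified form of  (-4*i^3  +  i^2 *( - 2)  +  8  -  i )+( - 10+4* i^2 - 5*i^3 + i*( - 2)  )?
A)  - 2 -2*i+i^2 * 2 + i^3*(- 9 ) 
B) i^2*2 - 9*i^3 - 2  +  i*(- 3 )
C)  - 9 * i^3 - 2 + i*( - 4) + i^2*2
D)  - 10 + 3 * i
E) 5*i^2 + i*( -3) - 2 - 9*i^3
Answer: B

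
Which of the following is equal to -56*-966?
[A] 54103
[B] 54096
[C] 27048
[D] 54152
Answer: B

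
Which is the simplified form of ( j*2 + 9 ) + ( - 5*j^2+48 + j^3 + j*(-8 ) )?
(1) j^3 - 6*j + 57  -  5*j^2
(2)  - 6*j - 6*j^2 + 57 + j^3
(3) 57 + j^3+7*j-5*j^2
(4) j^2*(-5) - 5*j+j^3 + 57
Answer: 1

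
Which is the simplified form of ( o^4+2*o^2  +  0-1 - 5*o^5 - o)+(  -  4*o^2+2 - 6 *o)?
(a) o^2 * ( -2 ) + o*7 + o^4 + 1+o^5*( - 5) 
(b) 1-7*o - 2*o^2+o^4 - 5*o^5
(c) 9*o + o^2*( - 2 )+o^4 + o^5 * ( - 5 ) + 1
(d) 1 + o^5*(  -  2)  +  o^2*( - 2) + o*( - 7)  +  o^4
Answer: b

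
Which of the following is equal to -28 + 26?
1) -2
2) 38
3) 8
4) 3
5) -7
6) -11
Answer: 1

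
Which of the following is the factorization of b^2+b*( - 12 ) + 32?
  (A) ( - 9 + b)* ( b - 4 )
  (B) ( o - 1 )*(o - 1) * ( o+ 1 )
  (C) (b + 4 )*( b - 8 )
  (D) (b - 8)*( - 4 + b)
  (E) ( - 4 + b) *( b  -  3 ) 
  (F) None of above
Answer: D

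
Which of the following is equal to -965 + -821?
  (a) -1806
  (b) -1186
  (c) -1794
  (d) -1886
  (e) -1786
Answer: e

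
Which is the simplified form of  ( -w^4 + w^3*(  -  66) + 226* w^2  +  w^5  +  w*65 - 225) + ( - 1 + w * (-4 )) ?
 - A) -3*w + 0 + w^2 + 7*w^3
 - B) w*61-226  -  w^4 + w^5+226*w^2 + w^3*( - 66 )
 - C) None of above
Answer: B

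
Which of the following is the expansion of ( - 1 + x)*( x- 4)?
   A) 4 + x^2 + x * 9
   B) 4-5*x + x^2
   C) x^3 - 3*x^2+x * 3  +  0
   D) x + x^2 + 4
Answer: B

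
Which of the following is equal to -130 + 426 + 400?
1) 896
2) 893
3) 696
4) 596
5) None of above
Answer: 3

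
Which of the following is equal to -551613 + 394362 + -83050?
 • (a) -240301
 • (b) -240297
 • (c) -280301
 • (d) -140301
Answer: a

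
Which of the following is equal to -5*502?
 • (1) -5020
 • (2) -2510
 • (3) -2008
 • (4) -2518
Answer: 2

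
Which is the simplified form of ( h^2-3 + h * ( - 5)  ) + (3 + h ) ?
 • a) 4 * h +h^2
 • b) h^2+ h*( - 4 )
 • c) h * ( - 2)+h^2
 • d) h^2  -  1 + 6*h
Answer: b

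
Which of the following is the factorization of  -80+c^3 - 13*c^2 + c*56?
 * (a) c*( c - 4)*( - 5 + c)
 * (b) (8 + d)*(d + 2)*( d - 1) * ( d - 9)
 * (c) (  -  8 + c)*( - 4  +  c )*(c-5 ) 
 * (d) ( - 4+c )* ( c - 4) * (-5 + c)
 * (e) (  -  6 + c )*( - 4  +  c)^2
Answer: d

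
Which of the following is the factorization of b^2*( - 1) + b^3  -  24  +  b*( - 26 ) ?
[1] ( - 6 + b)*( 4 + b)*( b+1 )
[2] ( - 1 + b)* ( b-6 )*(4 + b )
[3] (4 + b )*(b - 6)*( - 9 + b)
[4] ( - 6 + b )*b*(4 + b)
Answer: 1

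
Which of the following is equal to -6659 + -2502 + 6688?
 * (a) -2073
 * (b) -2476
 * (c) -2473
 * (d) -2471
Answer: c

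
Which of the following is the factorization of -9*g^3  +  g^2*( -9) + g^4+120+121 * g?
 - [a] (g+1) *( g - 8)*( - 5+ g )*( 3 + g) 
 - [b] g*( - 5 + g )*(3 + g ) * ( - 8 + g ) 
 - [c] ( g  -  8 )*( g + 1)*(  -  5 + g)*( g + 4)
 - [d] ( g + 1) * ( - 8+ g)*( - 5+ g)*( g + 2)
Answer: a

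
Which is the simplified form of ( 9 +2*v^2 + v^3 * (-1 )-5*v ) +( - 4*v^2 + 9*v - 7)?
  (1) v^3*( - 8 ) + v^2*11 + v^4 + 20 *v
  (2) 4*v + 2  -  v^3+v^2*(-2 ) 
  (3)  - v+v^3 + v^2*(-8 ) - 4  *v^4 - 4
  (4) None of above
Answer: 2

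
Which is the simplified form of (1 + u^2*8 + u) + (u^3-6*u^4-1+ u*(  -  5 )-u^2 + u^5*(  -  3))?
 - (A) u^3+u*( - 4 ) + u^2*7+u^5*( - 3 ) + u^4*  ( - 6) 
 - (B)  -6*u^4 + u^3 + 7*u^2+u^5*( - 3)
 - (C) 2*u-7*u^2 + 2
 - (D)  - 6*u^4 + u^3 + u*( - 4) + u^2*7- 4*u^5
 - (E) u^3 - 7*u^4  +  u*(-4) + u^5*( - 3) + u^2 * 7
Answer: A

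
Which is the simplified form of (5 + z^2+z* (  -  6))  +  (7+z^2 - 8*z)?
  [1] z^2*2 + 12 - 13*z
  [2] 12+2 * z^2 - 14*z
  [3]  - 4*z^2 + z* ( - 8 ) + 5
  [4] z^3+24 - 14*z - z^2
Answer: 2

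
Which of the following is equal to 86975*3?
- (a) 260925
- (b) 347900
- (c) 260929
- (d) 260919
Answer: a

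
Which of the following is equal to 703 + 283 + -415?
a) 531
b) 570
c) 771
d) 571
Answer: d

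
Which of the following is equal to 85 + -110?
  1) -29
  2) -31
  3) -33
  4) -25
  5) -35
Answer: 4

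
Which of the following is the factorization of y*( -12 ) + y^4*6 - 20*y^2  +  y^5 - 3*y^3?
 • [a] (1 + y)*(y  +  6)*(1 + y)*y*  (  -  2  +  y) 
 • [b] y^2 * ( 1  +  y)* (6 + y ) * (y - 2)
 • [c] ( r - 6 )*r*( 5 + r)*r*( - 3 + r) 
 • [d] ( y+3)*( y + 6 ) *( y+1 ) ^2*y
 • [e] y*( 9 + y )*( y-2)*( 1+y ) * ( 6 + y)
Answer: a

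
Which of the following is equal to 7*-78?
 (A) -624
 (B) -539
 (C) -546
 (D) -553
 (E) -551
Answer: C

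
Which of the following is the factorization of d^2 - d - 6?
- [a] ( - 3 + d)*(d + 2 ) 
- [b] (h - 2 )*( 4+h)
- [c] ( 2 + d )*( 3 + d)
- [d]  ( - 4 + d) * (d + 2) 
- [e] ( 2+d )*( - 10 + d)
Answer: a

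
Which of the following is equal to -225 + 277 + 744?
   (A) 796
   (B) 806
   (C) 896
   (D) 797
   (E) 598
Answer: A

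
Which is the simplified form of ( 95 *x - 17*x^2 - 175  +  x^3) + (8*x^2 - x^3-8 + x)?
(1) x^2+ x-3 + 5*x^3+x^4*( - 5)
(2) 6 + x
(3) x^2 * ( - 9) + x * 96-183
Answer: 3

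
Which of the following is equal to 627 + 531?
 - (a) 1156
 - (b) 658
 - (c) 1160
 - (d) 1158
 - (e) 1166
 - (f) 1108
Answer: d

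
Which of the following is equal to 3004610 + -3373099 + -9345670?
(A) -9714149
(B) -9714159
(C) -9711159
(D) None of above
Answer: B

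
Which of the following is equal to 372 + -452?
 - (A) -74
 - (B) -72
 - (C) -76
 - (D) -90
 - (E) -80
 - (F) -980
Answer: E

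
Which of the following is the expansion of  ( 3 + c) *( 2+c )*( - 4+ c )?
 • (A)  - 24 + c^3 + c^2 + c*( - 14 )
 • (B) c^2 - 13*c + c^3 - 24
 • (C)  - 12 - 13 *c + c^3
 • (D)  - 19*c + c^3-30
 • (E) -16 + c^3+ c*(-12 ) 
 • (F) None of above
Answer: A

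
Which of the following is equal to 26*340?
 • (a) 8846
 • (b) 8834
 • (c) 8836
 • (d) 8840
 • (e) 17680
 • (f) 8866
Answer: d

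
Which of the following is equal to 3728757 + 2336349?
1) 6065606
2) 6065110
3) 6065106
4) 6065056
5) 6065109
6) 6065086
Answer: 3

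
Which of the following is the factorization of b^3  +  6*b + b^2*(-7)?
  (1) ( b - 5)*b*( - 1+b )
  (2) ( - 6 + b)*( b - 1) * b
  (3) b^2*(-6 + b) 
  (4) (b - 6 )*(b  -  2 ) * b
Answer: 2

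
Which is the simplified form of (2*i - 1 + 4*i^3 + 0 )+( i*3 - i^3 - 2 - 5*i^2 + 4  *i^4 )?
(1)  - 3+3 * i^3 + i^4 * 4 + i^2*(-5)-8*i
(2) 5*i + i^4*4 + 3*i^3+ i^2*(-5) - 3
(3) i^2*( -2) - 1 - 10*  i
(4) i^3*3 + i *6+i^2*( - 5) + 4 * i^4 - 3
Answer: 2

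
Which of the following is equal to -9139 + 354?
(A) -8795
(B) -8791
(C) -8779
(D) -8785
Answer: D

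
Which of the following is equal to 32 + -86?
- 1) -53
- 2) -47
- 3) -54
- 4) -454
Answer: 3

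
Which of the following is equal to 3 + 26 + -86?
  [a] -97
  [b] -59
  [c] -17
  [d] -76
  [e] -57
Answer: e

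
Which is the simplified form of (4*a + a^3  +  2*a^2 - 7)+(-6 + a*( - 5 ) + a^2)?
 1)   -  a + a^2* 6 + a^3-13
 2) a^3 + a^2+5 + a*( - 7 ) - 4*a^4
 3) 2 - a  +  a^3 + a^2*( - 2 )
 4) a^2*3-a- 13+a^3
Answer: 4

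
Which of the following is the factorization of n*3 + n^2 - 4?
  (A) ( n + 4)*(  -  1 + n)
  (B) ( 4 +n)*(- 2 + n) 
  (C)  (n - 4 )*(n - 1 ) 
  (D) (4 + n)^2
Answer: A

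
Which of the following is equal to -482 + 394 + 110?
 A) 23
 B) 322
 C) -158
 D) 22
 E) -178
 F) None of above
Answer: D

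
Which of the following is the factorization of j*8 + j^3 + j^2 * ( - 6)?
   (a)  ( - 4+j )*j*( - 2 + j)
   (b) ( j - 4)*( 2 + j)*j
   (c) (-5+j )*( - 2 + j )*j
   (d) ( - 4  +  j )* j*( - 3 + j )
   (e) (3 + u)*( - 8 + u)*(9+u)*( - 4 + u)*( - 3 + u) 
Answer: a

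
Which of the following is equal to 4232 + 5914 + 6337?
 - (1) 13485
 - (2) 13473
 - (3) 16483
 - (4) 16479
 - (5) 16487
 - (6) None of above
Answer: 3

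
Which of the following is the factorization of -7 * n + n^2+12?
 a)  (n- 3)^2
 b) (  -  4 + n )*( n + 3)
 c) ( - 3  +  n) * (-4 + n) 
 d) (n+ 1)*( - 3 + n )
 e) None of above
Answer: c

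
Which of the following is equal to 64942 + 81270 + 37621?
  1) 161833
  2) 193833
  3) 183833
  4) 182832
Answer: 3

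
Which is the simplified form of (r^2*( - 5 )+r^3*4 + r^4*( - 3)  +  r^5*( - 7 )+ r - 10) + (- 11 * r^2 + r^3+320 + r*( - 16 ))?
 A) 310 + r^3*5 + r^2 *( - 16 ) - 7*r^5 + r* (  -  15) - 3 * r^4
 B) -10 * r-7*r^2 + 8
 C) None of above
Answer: A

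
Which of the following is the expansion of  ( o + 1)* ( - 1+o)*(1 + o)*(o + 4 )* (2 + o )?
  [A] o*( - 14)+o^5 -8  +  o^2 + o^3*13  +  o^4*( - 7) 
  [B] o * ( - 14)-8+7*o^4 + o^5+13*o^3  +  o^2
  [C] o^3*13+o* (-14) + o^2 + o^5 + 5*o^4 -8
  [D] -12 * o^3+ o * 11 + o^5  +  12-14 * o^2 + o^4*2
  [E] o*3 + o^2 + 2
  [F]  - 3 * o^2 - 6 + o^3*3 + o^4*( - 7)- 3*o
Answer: B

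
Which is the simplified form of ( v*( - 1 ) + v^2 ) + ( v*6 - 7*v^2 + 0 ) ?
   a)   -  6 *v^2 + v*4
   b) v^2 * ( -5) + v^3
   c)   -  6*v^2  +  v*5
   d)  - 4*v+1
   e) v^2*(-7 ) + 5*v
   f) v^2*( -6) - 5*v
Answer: c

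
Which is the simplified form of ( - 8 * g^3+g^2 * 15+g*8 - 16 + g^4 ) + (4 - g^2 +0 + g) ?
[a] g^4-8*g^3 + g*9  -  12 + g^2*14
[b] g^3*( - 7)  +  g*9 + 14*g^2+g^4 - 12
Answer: a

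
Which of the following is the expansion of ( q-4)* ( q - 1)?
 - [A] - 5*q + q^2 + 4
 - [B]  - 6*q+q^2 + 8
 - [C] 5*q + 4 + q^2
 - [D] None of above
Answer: A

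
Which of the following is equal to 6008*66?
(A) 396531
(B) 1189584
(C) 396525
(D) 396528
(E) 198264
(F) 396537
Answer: D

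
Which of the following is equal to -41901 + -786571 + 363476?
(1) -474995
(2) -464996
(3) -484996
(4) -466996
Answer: 2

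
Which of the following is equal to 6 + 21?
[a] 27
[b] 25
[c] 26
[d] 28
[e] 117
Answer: a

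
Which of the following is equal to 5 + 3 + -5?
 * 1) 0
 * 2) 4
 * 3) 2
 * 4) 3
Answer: 4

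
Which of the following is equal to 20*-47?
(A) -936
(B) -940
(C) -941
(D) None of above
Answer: B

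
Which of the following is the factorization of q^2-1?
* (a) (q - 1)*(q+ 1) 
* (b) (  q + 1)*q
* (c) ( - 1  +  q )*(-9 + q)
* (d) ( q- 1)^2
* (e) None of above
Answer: a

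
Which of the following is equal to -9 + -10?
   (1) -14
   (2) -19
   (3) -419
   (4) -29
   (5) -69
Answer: 2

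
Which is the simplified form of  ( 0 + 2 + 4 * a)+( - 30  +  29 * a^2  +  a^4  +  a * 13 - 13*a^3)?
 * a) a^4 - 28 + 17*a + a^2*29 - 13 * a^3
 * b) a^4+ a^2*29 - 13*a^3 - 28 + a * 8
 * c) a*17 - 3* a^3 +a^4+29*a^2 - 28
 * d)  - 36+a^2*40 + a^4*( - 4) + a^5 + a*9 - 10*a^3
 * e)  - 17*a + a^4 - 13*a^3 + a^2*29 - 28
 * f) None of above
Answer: a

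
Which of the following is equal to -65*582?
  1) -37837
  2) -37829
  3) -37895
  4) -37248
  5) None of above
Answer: 5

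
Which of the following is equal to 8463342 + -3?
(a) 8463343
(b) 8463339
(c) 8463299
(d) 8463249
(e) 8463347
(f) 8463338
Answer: b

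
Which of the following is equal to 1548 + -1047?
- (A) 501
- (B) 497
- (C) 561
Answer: A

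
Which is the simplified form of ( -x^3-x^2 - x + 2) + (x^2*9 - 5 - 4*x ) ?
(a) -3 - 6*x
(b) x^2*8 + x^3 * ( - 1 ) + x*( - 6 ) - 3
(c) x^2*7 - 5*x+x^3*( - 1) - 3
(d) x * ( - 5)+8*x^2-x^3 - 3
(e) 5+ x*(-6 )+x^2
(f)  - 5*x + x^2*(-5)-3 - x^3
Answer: d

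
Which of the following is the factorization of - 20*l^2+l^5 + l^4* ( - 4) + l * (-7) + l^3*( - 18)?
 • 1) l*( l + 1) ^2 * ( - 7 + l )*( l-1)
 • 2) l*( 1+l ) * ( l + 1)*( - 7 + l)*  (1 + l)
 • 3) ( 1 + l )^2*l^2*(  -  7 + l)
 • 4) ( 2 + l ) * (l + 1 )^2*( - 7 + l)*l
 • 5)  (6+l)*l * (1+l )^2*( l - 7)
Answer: 2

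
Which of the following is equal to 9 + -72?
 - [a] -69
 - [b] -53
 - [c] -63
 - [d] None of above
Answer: c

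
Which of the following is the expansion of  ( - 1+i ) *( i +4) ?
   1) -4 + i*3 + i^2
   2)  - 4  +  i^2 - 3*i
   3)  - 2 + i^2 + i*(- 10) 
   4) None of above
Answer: 1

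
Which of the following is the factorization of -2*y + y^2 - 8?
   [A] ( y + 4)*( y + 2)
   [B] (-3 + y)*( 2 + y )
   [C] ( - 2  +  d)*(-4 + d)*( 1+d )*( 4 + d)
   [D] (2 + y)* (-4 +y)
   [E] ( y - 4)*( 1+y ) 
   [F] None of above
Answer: D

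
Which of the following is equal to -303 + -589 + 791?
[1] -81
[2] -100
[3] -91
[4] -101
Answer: 4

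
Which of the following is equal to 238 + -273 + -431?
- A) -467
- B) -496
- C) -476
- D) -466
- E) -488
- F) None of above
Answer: D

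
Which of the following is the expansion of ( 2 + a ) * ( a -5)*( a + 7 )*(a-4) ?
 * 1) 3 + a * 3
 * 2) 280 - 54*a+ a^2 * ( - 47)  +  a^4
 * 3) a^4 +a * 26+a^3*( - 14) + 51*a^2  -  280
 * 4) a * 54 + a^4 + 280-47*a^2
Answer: 4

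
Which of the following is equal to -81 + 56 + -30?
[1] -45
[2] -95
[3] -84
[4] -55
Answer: 4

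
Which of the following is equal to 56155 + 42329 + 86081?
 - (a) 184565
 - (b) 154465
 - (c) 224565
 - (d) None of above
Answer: a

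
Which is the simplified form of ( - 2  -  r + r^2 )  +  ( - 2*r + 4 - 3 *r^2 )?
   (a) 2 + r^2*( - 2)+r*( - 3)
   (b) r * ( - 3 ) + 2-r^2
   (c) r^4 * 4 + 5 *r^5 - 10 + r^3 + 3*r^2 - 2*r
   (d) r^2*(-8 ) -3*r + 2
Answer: a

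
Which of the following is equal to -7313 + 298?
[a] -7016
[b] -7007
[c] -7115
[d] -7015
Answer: d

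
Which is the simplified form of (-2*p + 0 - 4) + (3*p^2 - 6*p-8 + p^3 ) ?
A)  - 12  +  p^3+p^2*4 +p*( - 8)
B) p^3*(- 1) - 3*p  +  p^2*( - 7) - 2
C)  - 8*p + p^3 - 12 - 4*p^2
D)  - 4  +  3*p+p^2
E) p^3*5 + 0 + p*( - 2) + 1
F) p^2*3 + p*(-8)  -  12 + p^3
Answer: F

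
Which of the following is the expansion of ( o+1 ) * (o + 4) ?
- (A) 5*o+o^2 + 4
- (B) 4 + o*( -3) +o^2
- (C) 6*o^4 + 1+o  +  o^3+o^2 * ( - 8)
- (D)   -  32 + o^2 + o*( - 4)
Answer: A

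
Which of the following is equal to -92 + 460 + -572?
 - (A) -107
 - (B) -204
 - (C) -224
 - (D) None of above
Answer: B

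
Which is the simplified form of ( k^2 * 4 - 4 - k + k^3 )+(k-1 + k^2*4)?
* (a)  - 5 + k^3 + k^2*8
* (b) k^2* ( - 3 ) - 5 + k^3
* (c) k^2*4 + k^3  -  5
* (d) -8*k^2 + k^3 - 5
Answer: a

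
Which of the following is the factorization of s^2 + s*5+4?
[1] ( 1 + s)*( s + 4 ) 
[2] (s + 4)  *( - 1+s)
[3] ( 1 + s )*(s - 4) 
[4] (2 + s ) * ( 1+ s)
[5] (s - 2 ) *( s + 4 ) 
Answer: 1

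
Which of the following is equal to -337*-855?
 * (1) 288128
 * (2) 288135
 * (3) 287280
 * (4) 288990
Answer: 2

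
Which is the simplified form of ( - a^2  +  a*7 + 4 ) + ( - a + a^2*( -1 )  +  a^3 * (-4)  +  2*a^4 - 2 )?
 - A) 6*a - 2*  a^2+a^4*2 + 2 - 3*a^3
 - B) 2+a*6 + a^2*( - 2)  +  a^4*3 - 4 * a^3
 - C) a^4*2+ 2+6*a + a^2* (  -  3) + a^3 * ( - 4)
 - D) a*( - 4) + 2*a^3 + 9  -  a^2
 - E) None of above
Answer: E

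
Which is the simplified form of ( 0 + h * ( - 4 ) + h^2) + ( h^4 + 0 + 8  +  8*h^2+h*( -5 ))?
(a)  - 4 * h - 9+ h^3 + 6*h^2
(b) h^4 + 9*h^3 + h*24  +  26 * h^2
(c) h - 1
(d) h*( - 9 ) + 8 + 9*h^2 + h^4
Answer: d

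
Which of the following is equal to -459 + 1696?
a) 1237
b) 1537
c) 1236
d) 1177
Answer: a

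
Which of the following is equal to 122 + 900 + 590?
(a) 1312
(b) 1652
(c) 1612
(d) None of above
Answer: c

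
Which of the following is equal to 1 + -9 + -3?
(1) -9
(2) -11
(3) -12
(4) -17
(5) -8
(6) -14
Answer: 2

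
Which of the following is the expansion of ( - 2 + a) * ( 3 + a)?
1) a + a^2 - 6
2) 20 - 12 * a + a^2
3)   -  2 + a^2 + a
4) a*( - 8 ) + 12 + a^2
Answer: 1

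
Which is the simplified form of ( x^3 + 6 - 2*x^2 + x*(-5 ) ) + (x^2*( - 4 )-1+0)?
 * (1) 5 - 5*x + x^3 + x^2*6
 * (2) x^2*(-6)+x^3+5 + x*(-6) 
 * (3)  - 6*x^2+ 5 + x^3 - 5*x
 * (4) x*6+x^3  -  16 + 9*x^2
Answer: 3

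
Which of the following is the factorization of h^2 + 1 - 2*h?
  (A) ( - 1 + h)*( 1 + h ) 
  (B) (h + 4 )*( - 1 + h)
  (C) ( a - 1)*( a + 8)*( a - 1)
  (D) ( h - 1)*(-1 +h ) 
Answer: D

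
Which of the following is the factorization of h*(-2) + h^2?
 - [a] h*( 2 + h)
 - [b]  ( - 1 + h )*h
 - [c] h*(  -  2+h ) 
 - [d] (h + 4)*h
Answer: c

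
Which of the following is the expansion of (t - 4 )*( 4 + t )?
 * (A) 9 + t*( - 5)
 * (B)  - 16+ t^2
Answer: B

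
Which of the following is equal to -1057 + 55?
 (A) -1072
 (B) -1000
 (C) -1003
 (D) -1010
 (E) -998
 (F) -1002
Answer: F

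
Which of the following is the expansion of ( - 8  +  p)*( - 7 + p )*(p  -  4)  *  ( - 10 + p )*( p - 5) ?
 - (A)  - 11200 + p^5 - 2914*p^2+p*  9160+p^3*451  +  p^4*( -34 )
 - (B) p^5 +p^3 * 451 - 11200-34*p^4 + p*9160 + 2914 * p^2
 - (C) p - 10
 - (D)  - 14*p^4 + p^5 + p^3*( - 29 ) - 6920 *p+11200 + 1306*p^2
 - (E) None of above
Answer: A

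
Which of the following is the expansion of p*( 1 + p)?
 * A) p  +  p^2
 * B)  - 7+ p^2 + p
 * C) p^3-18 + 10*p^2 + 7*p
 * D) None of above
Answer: A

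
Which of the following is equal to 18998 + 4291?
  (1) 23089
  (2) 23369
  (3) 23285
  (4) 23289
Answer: 4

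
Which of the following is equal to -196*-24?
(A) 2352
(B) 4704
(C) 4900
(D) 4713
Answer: B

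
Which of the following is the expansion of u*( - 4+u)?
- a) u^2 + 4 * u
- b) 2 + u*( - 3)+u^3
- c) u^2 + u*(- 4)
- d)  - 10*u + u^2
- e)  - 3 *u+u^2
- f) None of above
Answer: c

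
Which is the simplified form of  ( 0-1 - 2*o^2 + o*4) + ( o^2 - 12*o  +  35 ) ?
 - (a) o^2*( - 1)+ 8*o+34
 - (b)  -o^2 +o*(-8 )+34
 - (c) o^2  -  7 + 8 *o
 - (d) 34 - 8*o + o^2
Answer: b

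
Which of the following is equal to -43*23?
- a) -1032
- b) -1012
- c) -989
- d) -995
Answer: c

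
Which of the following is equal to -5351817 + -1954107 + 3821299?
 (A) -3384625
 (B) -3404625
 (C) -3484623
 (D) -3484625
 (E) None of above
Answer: D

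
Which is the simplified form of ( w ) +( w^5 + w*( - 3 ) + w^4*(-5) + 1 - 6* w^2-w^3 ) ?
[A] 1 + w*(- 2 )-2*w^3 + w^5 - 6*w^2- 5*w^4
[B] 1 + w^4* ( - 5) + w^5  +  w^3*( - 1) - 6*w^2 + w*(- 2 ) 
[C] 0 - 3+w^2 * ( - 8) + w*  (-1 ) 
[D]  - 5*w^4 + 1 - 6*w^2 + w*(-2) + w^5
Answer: B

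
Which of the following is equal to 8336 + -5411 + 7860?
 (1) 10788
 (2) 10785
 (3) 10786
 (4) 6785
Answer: 2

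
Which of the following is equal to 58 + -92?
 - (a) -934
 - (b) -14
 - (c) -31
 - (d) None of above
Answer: d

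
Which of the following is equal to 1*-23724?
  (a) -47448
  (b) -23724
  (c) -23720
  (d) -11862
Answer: b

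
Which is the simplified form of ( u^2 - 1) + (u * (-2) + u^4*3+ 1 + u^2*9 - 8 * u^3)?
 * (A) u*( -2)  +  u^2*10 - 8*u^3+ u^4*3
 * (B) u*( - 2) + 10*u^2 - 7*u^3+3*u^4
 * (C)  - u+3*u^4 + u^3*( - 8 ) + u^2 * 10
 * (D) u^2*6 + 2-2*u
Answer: A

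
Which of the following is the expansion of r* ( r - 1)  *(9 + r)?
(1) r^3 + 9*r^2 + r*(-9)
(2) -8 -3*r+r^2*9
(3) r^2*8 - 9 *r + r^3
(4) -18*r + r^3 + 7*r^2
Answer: 3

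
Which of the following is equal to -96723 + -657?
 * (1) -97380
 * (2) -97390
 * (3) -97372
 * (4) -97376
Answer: 1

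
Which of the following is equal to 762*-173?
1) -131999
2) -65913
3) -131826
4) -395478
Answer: 3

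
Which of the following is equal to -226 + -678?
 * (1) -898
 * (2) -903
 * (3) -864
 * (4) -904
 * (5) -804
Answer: 4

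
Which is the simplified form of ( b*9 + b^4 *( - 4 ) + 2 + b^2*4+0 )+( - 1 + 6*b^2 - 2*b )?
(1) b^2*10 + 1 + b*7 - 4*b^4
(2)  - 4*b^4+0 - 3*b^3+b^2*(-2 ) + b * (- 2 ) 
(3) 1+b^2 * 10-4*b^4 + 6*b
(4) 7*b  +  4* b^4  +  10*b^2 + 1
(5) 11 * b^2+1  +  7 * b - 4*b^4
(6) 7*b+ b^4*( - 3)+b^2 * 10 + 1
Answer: 1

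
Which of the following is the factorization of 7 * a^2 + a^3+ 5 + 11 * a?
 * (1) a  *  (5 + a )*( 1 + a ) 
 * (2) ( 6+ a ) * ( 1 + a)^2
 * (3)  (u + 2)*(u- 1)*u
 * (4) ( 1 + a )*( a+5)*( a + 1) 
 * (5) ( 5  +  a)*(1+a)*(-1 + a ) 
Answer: 4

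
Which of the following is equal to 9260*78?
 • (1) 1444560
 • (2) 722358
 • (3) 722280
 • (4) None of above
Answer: 3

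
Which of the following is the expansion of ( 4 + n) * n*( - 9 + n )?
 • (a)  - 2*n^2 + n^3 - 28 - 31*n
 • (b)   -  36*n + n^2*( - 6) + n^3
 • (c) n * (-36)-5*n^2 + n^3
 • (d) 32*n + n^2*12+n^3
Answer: c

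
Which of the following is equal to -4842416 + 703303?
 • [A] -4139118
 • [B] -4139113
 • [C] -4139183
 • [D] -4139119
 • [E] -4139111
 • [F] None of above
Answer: B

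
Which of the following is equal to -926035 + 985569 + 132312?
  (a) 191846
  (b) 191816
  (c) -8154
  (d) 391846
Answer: a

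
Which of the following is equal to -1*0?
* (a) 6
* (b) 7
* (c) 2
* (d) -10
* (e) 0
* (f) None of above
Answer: e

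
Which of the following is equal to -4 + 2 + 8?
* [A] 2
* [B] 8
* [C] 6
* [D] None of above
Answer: C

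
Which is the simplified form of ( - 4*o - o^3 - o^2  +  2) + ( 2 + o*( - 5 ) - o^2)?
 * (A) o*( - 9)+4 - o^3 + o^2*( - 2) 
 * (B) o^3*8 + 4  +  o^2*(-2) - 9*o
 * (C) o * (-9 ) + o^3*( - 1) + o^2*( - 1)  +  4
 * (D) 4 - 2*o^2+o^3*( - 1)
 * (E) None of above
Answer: A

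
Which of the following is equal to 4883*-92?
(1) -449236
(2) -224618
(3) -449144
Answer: 1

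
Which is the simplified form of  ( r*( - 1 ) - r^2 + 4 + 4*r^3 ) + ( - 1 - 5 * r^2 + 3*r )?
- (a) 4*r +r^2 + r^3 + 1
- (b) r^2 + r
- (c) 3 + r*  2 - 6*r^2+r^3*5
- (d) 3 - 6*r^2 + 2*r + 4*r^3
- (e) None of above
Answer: d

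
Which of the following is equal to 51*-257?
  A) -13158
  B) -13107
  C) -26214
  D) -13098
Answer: B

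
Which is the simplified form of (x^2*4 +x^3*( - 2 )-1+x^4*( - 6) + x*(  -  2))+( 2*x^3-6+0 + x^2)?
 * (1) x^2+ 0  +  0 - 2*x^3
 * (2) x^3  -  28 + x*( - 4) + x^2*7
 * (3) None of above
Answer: 3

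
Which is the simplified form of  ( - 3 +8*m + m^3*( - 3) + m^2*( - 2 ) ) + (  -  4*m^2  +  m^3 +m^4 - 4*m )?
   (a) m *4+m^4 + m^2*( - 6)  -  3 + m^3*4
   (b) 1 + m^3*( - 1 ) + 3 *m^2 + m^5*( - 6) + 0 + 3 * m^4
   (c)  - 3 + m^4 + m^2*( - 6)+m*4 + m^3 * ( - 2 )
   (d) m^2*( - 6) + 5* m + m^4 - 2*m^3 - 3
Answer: c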